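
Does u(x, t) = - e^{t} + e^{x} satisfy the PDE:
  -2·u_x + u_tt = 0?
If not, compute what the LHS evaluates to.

Evaluate each term of the left-hand side for u = - e^{t} + e^{x}.
Derivatives:
  u_x = e^{x}
  u_tt = - e^{t}
Terms:
  -2·u_x = - 2 e^{x}
  u_tt = - e^{t}
Sum: LHS = - e^{t} - 2 e^{x}
Given right-hand side: 0. Difference LHS − RHS = - e^{t} - 2 e^{x} ≠ 0, so u is not a solution.

Answer: No, the LHS evaluates to - e^{t} - 2 e^{x}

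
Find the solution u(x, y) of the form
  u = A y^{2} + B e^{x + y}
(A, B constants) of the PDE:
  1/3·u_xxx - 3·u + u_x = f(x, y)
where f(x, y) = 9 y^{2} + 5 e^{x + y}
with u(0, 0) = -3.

Answer: u(x, y) = - 3 y^{2} - 3 e^{x + y}

Derivation:
Substitute the ansatz u = A y^{2} + B e^{x + y} into the left-hand side.
Derivatives of the ansatz:
  u_xxx = B e^{x} e^{y}
  u_x = B e^{x} e^{y}
Term by term:
  1/3·u_xxx = \frac{B e^{x} e^{y}}{3}
  -3·u = - 3 A y^{2} - 3 B e^{x} e^{y}
  u_x = B e^{x} e^{y}
So the left-hand side equals
  - 3 A y^{2} - \frac{5 B e^{x} e^{y}}{3}
This must equal f(x, y) identically; expanded, f = 9 y^{2} + 5 e^{x} e^{y}.
Matching coefficients of the independent functions:
  [y^{2}]:  - 3 A = 9
  [e^{x} e^{y}]:  - \frac{5 B}{3} = 5
Solving: A = -3, B = -3.
Check against the point condition:
  u(0, 0) = -3  ⟹  B = -3  ✓
Hence u(x, y) = - 3 y^{2} - 3 e^{x + y}.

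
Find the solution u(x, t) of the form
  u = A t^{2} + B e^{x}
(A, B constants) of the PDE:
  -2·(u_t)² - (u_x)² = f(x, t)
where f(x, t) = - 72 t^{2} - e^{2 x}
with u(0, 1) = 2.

Substitute the ansatz u = A t^{2} + B e^{x} into the left-hand side.
Derivatives of the ansatz:
  u_t = 2 A t
  u_x = B e^{x}
Term by term:
  -2·(u_t)² = - 8 A^{2} t^{2}
  -(u_x)² = - B^{2} e^{2 x}
So the left-hand side equals
  - 8 A^{2} t^{2} - B^{2} e^{2 x}
This must equal f(x, t) = - 72 t^{2} - e^{2 x} identically.
Matching coefficients of the independent functions:
  [t^{2}]:  - 8 A^{2} = -72
  [e^{2 x}]:  - B^{2} = -1
These equations allow (A, B) = (-3, -1) or (-3, 1) or (3, -1) or (3, 1).
Impose the point condition(s):
  u(0, 1) = 2  ⟹  A + B = 2
Only A = 3, B = -1 satisfies everything.
Hence u(x, t) = 3 t^{2} - e^{x}.

Answer: u(x, t) = 3 t^{2} - e^{x}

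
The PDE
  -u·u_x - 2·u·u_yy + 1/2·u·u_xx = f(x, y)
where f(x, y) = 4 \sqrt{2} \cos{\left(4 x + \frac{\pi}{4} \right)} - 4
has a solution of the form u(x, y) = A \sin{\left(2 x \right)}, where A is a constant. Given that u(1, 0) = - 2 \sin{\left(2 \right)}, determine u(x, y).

Answer: u(x, y) = - 2 \sin{\left(2 x \right)}

Derivation:
Substitute the ansatz u = A \sin{\left(2 x \right)} into the left-hand side.
Derivatives of the ansatz:
  u_x = 2 A \cos{\left(2 x \right)}
  u_yy = 0
  u_xx = - 4 A \sin{\left(2 x \right)}
Term by term:
  -u·u_x = - 2 A^{2} \sin{\left(2 x \right)} \cos{\left(2 x \right)}
  -2·u·u_yy = 0
  1/2·u·u_xx = - 2 A^{2} \sin^{2}{\left(2 x \right)}
So the left-hand side equals
  - 2 A^{2} \sin^{2}{\left(2 x \right)} - 2 A^{2} \sin{\left(2 x \right)} \cos{\left(2 x \right)}
This must equal f(x, y) identically; expanded, f = - 8 \sin^{2}{\left(2 x \right)} - 8 \sin{\left(2 x \right)} \cos{\left(2 x \right)}.
Matching coefficients of the independent functions:
  [\sin{\left(2 x \right)} \cos{\left(2 x \right)}, \sin^{2}{\left(2 x \right)}]:  - 2 A^{2} = -8
These equations allow (A) = (-2) or (2).
Impose the point condition(s):
  u(1, 0) = - 2 \sin{\left(2 \right)}  ⟹  A \sin{\left(2 \right)} = - 2 \sin{\left(2 \right)}
Only A = -2 satisfies everything.
Hence u(x, y) = - 2 \sin{\left(2 x \right)}.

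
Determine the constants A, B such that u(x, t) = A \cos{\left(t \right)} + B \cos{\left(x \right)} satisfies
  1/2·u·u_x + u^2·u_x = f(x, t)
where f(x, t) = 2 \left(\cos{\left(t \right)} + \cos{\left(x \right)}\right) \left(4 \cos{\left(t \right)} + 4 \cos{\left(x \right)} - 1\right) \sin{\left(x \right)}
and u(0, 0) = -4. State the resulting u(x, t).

Substitute the ansatz u = A \cos{\left(t \right)} + B \cos{\left(x \right)} into the left-hand side.
Derivatives of the ansatz:
  u_x = - B \sin{\left(x \right)}
Term by term:
  1/2·u·u_x = - \frac{A B \sin{\left(x \right)} \cos{\left(t \right)}}{2} - \frac{B^{2} \sin{\left(x \right)} \cos{\left(x \right)}}{2}
  u^2·u_x = - A^{2} B \sin{\left(x \right)} \cos^{2}{\left(t \right)} - 2 A B^{2} \sin{\left(x \right)} \cos{\left(t \right)} \cos{\left(x \right)} - B^{3} \sin{\left(x \right)} \cos^{2}{\left(x \right)}
So the left-hand side equals
  - A^{2} B \sin{\left(x \right)} \cos^{2}{\left(t \right)} - 2 A B^{2} \sin{\left(x \right)} \cos{\left(t \right)} \cos{\left(x \right)} - \frac{A B \sin{\left(x \right)} \cos{\left(t \right)}}{2} - B^{3} \sin{\left(x \right)} \cos^{2}{\left(x \right)} - \frac{B^{2} \sin{\left(x \right)} \cos{\left(x \right)}}{2}
This must equal f(x, t) identically; expanded, f = 8 \sin{\left(x \right)} \cos^{2}{\left(t \right)} + 16 \sin{\left(x \right)} \cos{\left(t \right)} \cos{\left(x \right)} - 2 \sin{\left(x \right)} \cos{\left(t \right)} + 8 \sin{\left(x \right)} \cos^{2}{\left(x \right)} - 2 \sin{\left(x \right)} \cos{\left(x \right)}.
Matching coefficients of the independent functions:
  [\sin{\left(x \right)} \cos{\left(t \right)}]:  - \frac{A B}{2} = -2
  [\sin{\left(x \right)} \cos^{2}{\left(t \right)}]:  - A^{2} B = 8
  [\sin{\left(x \right)} \cos{\left(x \right)}]:  - \frac{B^{2}}{2} = -2
  [\sin{\left(x \right)} \cos^{2}{\left(x \right)}]:  - B^{3} = 8
  [\sin{\left(x \right)} \cos{\left(t \right)} \cos{\left(x \right)}]:  - 2 A B^{2} = 16
Solving: A = -2, B = -2.
Check against the point condition:
  u(0, 0) = -4  ⟹  A + B = -4  ✓
Hence u(x, t) = - 2 \cos{\left(t \right)} - 2 \cos{\left(x \right)}.

Answer: u(x, t) = - 2 \cos{\left(t \right)} - 2 \cos{\left(x \right)}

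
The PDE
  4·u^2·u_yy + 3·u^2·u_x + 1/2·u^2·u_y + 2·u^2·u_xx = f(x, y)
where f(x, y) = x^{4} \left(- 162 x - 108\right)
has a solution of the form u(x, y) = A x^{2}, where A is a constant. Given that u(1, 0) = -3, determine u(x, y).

Substitute the ansatz u = A x^{2} into the left-hand side.
Derivatives of the ansatz:
  u_yy = 0
  u_x = 2 A x
  u_y = 0
  u_xx = 2 A
Term by term:
  4·u^2·u_yy = 0
  3·u^2·u_x = 6 A^{3} x^{5}
  1/2·u^2·u_y = 0
  2·u^2·u_xx = 4 A^{3} x^{4}
So the left-hand side equals
  6 A^{3} x^{5} + 4 A^{3} x^{4}
This must equal f(x, y) identically; expanded, f = - 162 x^{5} - 108 x^{4}.
Matching coefficients of the independent functions:
  [x^{4}]:  4 A^{3} = -108
  [x^{5}]:  6 A^{3} = -162
Solving: A = -3.
Check against the point condition:
  u(1, 0) = -3  ⟹  A = -3  ✓
Hence u(x, y) = - 3 x^{2}.

Answer: u(x, y) = - 3 x^{2}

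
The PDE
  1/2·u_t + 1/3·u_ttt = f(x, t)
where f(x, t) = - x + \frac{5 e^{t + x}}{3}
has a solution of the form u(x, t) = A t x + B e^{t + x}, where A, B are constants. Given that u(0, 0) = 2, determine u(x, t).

Answer: u(x, t) = - 2 t x + 2 e^{t + x}

Derivation:
Substitute the ansatz u = A t x + B e^{t + x} into the left-hand side.
Derivatives of the ansatz:
  u_t = A x + B e^{t} e^{x}
  u_ttt = B e^{t} e^{x}
Term by term:
  1/2·u_t = \frac{A x}{2} + \frac{B e^{t} e^{x}}{2}
  1/3·u_ttt = \frac{B e^{t} e^{x}}{3}
So the left-hand side equals
  \frac{A x}{2} + \frac{5 B e^{t} e^{x}}{6}
This must equal f(x, t) identically; expanded, f = - x + \frac{5 e^{t} e^{x}}{3}.
Matching coefficients of the independent functions:
  [x]:  \frac{A}{2} = -1
  [e^{t} e^{x}]:  \frac{5 B}{6} = \frac{5}{3}
Solving: A = -2, B = 2.
Check against the point condition:
  u(0, 0) = 2  ⟹  B = 2  ✓
Hence u(x, t) = - 2 t x + 2 e^{t + x}.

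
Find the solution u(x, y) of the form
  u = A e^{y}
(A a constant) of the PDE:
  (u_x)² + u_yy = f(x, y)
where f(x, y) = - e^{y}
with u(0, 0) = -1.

Substitute the ansatz u = A e^{y} into the left-hand side.
Derivatives of the ansatz:
  u_x = 0
  u_yy = A e^{y}
Term by term:
  (u_x)² = 0
  u_yy = A e^{y}
So the left-hand side equals
  A e^{y}
This must equal f(x, y) = - e^{y} identically.
Matching coefficients of the independent functions:
  [e^{y}]:  A = -1
Solving: A = -1.
Check against the point condition:
  u(0, 0) = -1  ⟹  A = -1  ✓
Hence u(x, y) = - e^{y}.

Answer: u(x, y) = - e^{y}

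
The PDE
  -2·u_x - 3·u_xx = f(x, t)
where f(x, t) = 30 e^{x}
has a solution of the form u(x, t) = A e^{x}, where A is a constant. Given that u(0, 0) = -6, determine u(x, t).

Substitute the ansatz u = A e^{x} into the left-hand side.
Derivatives of the ansatz:
  u_x = A e^{x}
  u_xx = A e^{x}
Term by term:
  -2·u_x = - 2 A e^{x}
  -3·u_xx = - 3 A e^{x}
So the left-hand side equals
  - 5 A e^{x}
This must equal f(x, t) = 30 e^{x} identically.
Matching coefficients of the independent functions:
  [e^{x}]:  - 5 A = 30
Solving: A = -6.
Check against the point condition:
  u(0, 0) = -6  ⟹  A = -6  ✓
Hence u(x, t) = - 6 e^{x}.

Answer: u(x, t) = - 6 e^{x}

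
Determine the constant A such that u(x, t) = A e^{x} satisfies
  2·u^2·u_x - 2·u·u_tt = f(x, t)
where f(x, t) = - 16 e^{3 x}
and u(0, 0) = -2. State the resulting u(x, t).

Substitute the ansatz u = A e^{x} into the left-hand side.
Derivatives of the ansatz:
  u_x = A e^{x}
  u_tt = 0
Term by term:
  2·u^2·u_x = 2 A^{3} e^{3 x}
  -2·u·u_tt = 0
So the left-hand side equals
  2 A^{3} e^{3 x}
This must equal f(x, t) = - 16 e^{3 x} identically.
Matching coefficients of the independent functions:
  [e^{3 x}]:  2 A^{3} = -16
Solving: A = -2.
Check against the point condition:
  u(0, 0) = -2  ⟹  A = -2  ✓
Hence u(x, t) = - 2 e^{x}.

Answer: u(x, t) = - 2 e^{x}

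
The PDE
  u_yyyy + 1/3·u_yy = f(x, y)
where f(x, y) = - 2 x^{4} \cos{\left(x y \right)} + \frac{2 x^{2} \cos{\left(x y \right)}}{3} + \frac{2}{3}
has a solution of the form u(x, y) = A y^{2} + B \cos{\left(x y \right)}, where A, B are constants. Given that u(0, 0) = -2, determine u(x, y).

Substitute the ansatz u = A y^{2} + B \cos{\left(x y \right)} into the left-hand side.
Derivatives of the ansatz:
  u_yyyy = B x^{4} \cos{\left(x y \right)}
  u_yy = 2 A - B x^{2} \cos{\left(x y \right)}
Term by term:
  u_yyyy = B x^{4} \cos{\left(x y \right)}
  1/3·u_yy = \frac{2 A}{3} - \frac{B x^{2} \cos{\left(x y \right)}}{3}
So the left-hand side equals
  \frac{2 A}{3} + B x^{4} \cos{\left(x y \right)} - \frac{B x^{2} \cos{\left(x y \right)}}{3}
This must equal f(x, y) = - 2 x^{4} \cos{\left(x y \right)} + \frac{2 x^{2} \cos{\left(x y \right)}}{3} + \frac{2}{3} identically.
Matching coefficients of the independent functions:
  [constant term]:  \frac{2 A}{3} = \frac{2}{3}
  [x^{2} \cos{\left(x y \right)}]:  - \frac{B}{3} = \frac{2}{3}
  [x^{4} \cos{\left(x y \right)}]:  B = -2
Solving: A = 1, B = -2.
Check against the point condition:
  u(0, 0) = -2  ⟹  B = -2  ✓
Hence u(x, y) = y^{2} - 2 \cos{\left(x y \right)}.

Answer: u(x, y) = y^{2} - 2 \cos{\left(x y \right)}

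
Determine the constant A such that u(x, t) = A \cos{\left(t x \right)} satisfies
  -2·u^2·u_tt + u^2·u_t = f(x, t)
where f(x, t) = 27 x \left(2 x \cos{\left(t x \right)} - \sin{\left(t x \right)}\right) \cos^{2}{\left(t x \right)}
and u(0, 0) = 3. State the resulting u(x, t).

Substitute the ansatz u = A \cos{\left(t x \right)} into the left-hand side.
Derivatives of the ansatz:
  u_tt = - A x^{2} \cos{\left(t x \right)}
  u_t = - A x \sin{\left(t x \right)}
Term by term:
  -2·u^2·u_tt = 2 A^{3} x^{2} \cos^{3}{\left(t x \right)}
  u^2·u_t = - A^{3} x \sin{\left(t x \right)} \cos^{2}{\left(t x \right)}
So the left-hand side equals
  2 A^{3} x^{2} \cos^{3}{\left(t x \right)} - A^{3} x \sin{\left(t x \right)} \cos^{2}{\left(t x \right)}
This must equal f(x, t) identically; expanded, f = 54 x^{2} \cos^{3}{\left(t x \right)} - 27 x \sin{\left(t x \right)} \cos^{2}{\left(t x \right)}.
Matching coefficients of the independent functions:
  [x^{2} \cos^{3}{\left(t x \right)}]:  2 A^{3} = 54
  [x \sin{\left(t x \right)} \cos^{2}{\left(t x \right)}]:  - A^{3} = -27
Solving: A = 3.
Check against the point condition:
  u(0, 0) = 3  ⟹  A = 3  ✓
Hence u(x, t) = 3 \cos{\left(t x \right)}.

Answer: u(x, t) = 3 \cos{\left(t x \right)}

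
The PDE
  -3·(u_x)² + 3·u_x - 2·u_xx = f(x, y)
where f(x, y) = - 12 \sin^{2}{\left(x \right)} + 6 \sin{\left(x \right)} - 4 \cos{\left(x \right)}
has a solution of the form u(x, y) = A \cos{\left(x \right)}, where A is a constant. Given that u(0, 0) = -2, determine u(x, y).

Answer: u(x, y) = - 2 \cos{\left(x \right)}

Derivation:
Substitute the ansatz u = A \cos{\left(x \right)} into the left-hand side.
Derivatives of the ansatz:
  u_x = - A \sin{\left(x \right)}
  u_xx = - A \cos{\left(x \right)}
Term by term:
  -3·(u_x)² = - 3 A^{2} \sin^{2}{\left(x \right)}
  3·u_x = - 3 A \sin{\left(x \right)}
  -2·u_xx = 2 A \cos{\left(x \right)}
So the left-hand side equals
  - 3 A^{2} \sin^{2}{\left(x \right)} - 3 A \sin{\left(x \right)} + 2 A \cos{\left(x \right)}
This must equal f(x, y) = - 12 \sin^{2}{\left(x \right)} + 6 \sin{\left(x \right)} - 4 \cos{\left(x \right)} identically.
Matching coefficients of the independent functions:
  [\sin{\left(x \right)}]:  - 3 A = 6
  [\sin^{2}{\left(x \right)}]:  - 3 A^{2} = -12
  [\cos{\left(x \right)}]:  2 A = -4
Solving: A = -2.
Check against the point condition:
  u(0, 0) = -2  ⟹  A = -2  ✓
Hence u(x, y) = - 2 \cos{\left(x \right)}.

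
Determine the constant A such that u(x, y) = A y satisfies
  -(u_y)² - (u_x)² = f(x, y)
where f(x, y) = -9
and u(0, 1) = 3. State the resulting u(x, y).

Answer: u(x, y) = 3 y

Derivation:
Substitute the ansatz u = A y into the left-hand side.
Derivatives of the ansatz:
  u_y = A
  u_x = 0
Term by term:
  -(u_y)² = - A^{2}
  -(u_x)² = 0
So the left-hand side equals
  - A^{2}
This must equal f(x, y) = -9 identically.
Matching coefficients of the independent functions:
  [constant term]:  - A^{2} = -9
These equations allow (A) = (-3) or (3).
Impose the point condition(s):
  u(0, 1) = 3  ⟹  A = 3
Only A = 3 satisfies everything.
Hence u(x, y) = 3 y.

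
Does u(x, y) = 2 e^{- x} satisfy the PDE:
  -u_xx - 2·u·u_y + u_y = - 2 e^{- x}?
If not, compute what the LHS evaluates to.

Evaluate each term of the left-hand side for u = 2 e^{- x}.
Derivatives:
  u_xx = 2 e^{- x}
  u_y = 0
Terms:
  -u_xx = - 2 e^{- x}
  -2·u·u_y = 0
  u_y = 0
Sum: LHS = - 2 e^{- x}
This is exactly the given right-hand side, so u is a solution.

Answer: Yes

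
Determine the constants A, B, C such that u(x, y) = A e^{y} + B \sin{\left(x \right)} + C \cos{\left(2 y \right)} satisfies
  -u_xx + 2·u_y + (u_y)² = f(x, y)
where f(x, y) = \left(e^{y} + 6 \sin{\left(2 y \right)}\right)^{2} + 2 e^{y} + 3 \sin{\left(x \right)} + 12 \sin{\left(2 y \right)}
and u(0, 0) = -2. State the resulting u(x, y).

Substitute the ansatz u = A e^{y} + B \sin{\left(x \right)} + C \cos{\left(2 y \right)} into the left-hand side.
Derivatives of the ansatz:
  u_xx = - B \sin{\left(x \right)}
  u_y = A e^{y} - 2 C \sin{\left(2 y \right)}
Term by term:
  -u_xx = B \sin{\left(x \right)}
  2·u_y = 2 A e^{y} - 4 C \sin{\left(2 y \right)}
  (u_y)² = A^{2} e^{2 y} - 4 A C e^{y} \sin{\left(2 y \right)} + 4 C^{2} \sin^{2}{\left(2 y \right)}
So the left-hand side equals
  A^{2} e^{2 y} - 4 A C e^{y} \sin{\left(2 y \right)} + 2 A e^{y} + B \sin{\left(x \right)} + 4 C^{2} \sin^{2}{\left(2 y \right)} - 4 C \sin{\left(2 y \right)}
This must equal f(x, y) identically; expanded, f = e^{2 y} + 12 e^{y} \sin{\left(2 y \right)} + 2 e^{y} + 3 \sin{\left(x \right)} + 36 \sin^{2}{\left(2 y \right)} + 12 \sin{\left(2 y \right)}.
Matching coefficients of the independent functions:
  [e^{y} \sin{\left(2 y \right)}]:  - 4 A C = 12
  [e^{y}]:  2 A = 2
  [e^{2 y}]:  A^{2} = 1
  [\sin{\left(x \right)}]:  B = 3
  [\sin{\left(2 y \right)}]:  - 4 C = 12
  [\sin^{2}{\left(2 y \right)}]:  4 C^{2} = 36
Solving: A = 1, B = 3, C = -3.
Check against the point condition:
  u(0, 0) = -2  ⟹  A + C = -2  ✓
Hence u(x, y) = e^{y} + 3 \sin{\left(x \right)} - 3 \cos{\left(2 y \right)}.

Answer: u(x, y) = e^{y} + 3 \sin{\left(x \right)} - 3 \cos{\left(2 y \right)}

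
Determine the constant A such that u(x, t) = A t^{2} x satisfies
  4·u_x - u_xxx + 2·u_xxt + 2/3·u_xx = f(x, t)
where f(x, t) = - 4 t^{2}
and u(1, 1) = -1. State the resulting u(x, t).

Answer: u(x, t) = - t^{2} x

Derivation:
Substitute the ansatz u = A t^{2} x into the left-hand side.
Derivatives of the ansatz:
  u_x = A t^{2}
  u_xxx = 0
  u_xxt = 0
  u_xx = 0
Term by term:
  4·u_x = 4 A t^{2}
  -u_xxx = 0
  2·u_xxt = 0
  2/3·u_xx = 0
So the left-hand side equals
  4 A t^{2}
This must equal f(x, t) = - 4 t^{2} identically.
Matching coefficients of the independent functions:
  [t^{2}]:  4 A = -4
Solving: A = -1.
Check against the point condition:
  u(1, 1) = -1  ⟹  A = -1  ✓
Hence u(x, t) = - t^{2} x.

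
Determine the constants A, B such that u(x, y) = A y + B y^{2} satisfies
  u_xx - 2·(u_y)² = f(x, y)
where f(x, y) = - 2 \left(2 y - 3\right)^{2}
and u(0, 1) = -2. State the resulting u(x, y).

Substitute the ansatz u = A y + B y^{2} into the left-hand side.
Derivatives of the ansatz:
  u_xx = 0
  u_y = A + 2 B y
Term by term:
  u_xx = 0
  -2·(u_y)² = - 2 A^{2} - 8 A B y - 8 B^{2} y^{2}
So the left-hand side equals
  - 2 A^{2} - 8 A B y - 8 B^{2} y^{2}
This must equal f(x, y) identically; expanded, f = - 8 y^{2} + 24 y - 18.
Matching coefficients of the independent functions:
  [constant term]:  - 2 A^{2} = -18
  [y]:  - 8 A B = 24
  [y^{2}]:  - 8 B^{2} = -8
These equations allow (A, B) = (-3, 1) or (3, -1).
Impose the point condition(s):
  u(0, 1) = -2  ⟹  A + B = -2
Only A = -3, B = 1 satisfies everything.
Hence u(x, y) = y^{2} - 3 y.

Answer: u(x, y) = y^{2} - 3 y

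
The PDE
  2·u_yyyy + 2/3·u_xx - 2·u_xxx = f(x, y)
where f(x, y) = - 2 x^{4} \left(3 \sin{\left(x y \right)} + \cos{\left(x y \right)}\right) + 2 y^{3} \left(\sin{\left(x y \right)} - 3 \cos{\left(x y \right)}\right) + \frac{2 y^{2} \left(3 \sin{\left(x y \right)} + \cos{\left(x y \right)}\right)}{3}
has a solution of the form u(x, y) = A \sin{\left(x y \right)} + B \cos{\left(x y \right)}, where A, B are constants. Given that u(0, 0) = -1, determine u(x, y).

Answer: u(x, y) = - 3 \sin{\left(x y \right)} - \cos{\left(x y \right)}

Derivation:
Substitute the ansatz u = A \sin{\left(x y \right)} + B \cos{\left(x y \right)} into the left-hand side.
Derivatives of the ansatz:
  u_yyyy = A x^{4} \sin{\left(x y \right)} + B x^{4} \cos{\left(x y \right)}
  u_xx = - A y^{2} \sin{\left(x y \right)} - B y^{2} \cos{\left(x y \right)}
  u_xxx = - A y^{3} \cos{\left(x y \right)} + B y^{3} \sin{\left(x y \right)}
Term by term:
  2·u_yyyy = 2 A x^{4} \sin{\left(x y \right)} + 2 B x^{4} \cos{\left(x y \right)}
  2/3·u_xx = - \frac{2 A y^{2} \sin{\left(x y \right)}}{3} - \frac{2 B y^{2} \cos{\left(x y \right)}}{3}
  -2·u_xxx = 2 A y^{3} \cos{\left(x y \right)} - 2 B y^{3} \sin{\left(x y \right)}
So the left-hand side equals
  2 A x^{4} \sin{\left(x y \right)} + 2 A y^{3} \cos{\left(x y \right)} - \frac{2 A y^{2} \sin{\left(x y \right)}}{3} + 2 B x^{4} \cos{\left(x y \right)} - 2 B y^{3} \sin{\left(x y \right)} - \frac{2 B y^{2} \cos{\left(x y \right)}}{3}
This must equal f(x, y) identically; expanded, f = - 6 x^{4} \sin{\left(x y \right)} - 2 x^{4} \cos{\left(x y \right)} + 2 y^{3} \sin{\left(x y \right)} - 6 y^{3} \cos{\left(x y \right)} + 2 y^{2} \sin{\left(x y \right)} + \frac{2 y^{2} \cos{\left(x y \right)}}{3}.
Matching coefficients of the independent functions:
  [x^{4} \sin{\left(x y \right)}, y^{3} \cos{\left(x y \right)}]:  2 A = -6
  [x^{4} \cos{\left(x y \right)}]:  2 B = -2
  [y^{2} \sin{\left(x y \right)}]:  - \frac{2 A}{3} = 2
  [y^{2} \cos{\left(x y \right)}]:  - \frac{2 B}{3} = \frac{2}{3}
  [y^{3} \sin{\left(x y \right)}]:  - 2 B = 2
Solving: A = -3, B = -1.
Check against the point condition:
  u(0, 0) = -1  ⟹  B = -1  ✓
Hence u(x, y) = - 3 \sin{\left(x y \right)} - \cos{\left(x y \right)}.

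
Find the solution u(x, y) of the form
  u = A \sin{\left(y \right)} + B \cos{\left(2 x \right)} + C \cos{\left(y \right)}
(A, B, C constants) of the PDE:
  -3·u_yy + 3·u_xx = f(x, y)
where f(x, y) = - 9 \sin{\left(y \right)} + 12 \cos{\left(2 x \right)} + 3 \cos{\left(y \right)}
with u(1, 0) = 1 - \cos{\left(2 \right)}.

Substitute the ansatz u = A \sin{\left(y \right)} + B \cos{\left(2 x \right)} + C \cos{\left(y \right)} into the left-hand side.
Derivatives of the ansatz:
  u_yy = - A \sin{\left(y \right)} - C \cos{\left(y \right)}
  u_xx = - 4 B \cos{\left(2 x \right)}
Term by term:
  -3·u_yy = 3 A \sin{\left(y \right)} + 3 C \cos{\left(y \right)}
  3·u_xx = - 12 B \cos{\left(2 x \right)}
So the left-hand side equals
  3 A \sin{\left(y \right)} - 12 B \cos{\left(2 x \right)} + 3 C \cos{\left(y \right)}
This must equal f(x, y) = - 9 \sin{\left(y \right)} + 12 \cos{\left(2 x \right)} + 3 \cos{\left(y \right)} identically.
Matching coefficients of the independent functions:
  [\sin{\left(y \right)}]:  3 A = -9
  [\cos{\left(2 x \right)}]:  - 12 B = 12
  [\cos{\left(y \right)}]:  3 C = 3
Solving: A = -3, B = -1, C = 1.
Check against the point condition:
  u(1, 0) = 1 - \cos{\left(2 \right)}  ⟹  B \cos{\left(2 \right)} + C = 1 - \cos{\left(2 \right)}  ✓
Hence u(x, y) = - 3 \sin{\left(y \right)} - \cos{\left(2 x \right)} + \cos{\left(y \right)}.

Answer: u(x, y) = - 3 \sin{\left(y \right)} - \cos{\left(2 x \right)} + \cos{\left(y \right)}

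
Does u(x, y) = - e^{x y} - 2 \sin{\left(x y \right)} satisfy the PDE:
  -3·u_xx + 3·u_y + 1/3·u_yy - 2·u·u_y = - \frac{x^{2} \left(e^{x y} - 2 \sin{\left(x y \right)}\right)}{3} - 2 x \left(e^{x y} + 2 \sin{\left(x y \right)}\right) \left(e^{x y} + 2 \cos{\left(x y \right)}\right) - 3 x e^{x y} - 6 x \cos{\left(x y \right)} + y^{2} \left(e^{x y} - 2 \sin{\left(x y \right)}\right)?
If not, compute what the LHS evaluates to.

Evaluate each term of the left-hand side for u = - e^{x y} - 2 \sin{\left(x y \right)}.
Derivatives:
  u_xx = - y^{2} e^{x y} + 2 y^{2} \sin{\left(x y \right)}
  u_y = - x e^{x y} - 2 x \cos{\left(x y \right)}
  u_yy = - x^{2} e^{x y} + 2 x^{2} \sin{\left(x y \right)}
Terms:
  -3·u_xx = 3 y^{2} \left(e^{x y} - 2 \sin{\left(x y \right)}\right)
  3·u_y = - 3 x \left(e^{x y} + 2 \cos{\left(x y \right)}\right)
  1/3·u_yy = \frac{x^{2} \left(- e^{x y} + 2 \sin{\left(x y \right)}\right)}{3}
  -2·u·u_y = - 2 x \left(e^{x y} + 2 \sin{\left(x y \right)}\right) \left(e^{x y} + 2 \cos{\left(x y \right)}\right)
Sum: LHS = - \frac{x^{2} \left(e^{x y} - 2 \sin{\left(x y \right)}\right)}{3} - 2 x \left(e^{x y} + 2 \sin{\left(x y \right)}\right) \left(e^{x y} + 2 \cos{\left(x y \right)}\right) - 3 x e^{x y} - 6 x \cos{\left(x y \right)} + 3 y^{2} \left(e^{x y} - 2 \sin{\left(x y \right)}\right)
Given right-hand side: - \frac{x^{2} \left(e^{x y} - 2 \sin{\left(x y \right)}\right)}{3} - 2 x \left(e^{x y} + 2 \sin{\left(x y \right)}\right) \left(e^{x y} + 2 \cos{\left(x y \right)}\right) - 3 x e^{x y} - 6 x \cos{\left(x y \right)} + y^{2} \left(e^{x y} - 2 \sin{\left(x y \right)}\right). Difference LHS − RHS = 2 y^{2} \left(e^{x y} - 2 \sin{\left(x y \right)}\right) ≠ 0, so u is not a solution.

Answer: No, the LHS evaluates to - \frac{x^{2} \left(e^{x y} - 2 \sin{\left(x y \right)}\right)}{3} - 2 x \left(e^{x y} + 2 \sin{\left(x y \right)}\right) \left(e^{x y} + 2 \cos{\left(x y \right)}\right) - 3 x e^{x y} - 6 x \cos{\left(x y \right)} + 3 y^{2} \left(e^{x y} - 2 \sin{\left(x y \right)}\right)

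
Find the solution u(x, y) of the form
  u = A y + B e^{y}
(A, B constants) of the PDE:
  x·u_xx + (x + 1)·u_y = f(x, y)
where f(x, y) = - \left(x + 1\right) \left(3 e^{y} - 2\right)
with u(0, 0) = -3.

Substitute the ansatz u = A y + B e^{y} into the left-hand side.
Derivatives of the ansatz:
  u_xx = 0
  u_y = A + B e^{y}
Term by term:
  x·u_xx = 0
  (x + 1)·u_y = A x + A + B x e^{y} + B e^{y}
So the left-hand side equals
  A x + A + B x e^{y} + B e^{y}
This must equal f(x, y) identically; expanded, f = - 3 x e^{y} + 2 x - 3 e^{y} + 2.
Matching coefficients of the independent functions:
  [constant term, x]:  A = 2
  [x e^{y}, e^{y}]:  B = -3
Solving: A = 2, B = -3.
Check against the point condition:
  u(0, 0) = -3  ⟹  B = -3  ✓
Hence u(x, y) = 2 y - 3 e^{y}.

Answer: u(x, y) = 2 y - 3 e^{y}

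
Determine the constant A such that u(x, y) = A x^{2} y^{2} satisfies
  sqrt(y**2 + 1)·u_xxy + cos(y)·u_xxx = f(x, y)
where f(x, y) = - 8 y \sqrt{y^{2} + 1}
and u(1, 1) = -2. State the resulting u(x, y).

Substitute the ansatz u = A x^{2} y^{2} into the left-hand side.
Derivatives of the ansatz:
  u_xxy = 4 A y
  u_xxx = 0
Term by term:
  sqrt(y**2 + 1)·u_xxy = 4 A y \sqrt{y^{2} + 1}
  cos(y)·u_xxx = 0
So the left-hand side equals
  4 A y \sqrt{y^{2} + 1}
This must equal f(x, y) = - 8 y \sqrt{y^{2} + 1} identically.
Matching coefficients of the independent functions:
  [y \sqrt{y^{2} + 1}]:  4 A = -8
Solving: A = -2.
Check against the point condition:
  u(1, 1) = -2  ⟹  A = -2  ✓
Hence u(x, y) = - 2 x^{2} y^{2}.

Answer: u(x, y) = - 2 x^{2} y^{2}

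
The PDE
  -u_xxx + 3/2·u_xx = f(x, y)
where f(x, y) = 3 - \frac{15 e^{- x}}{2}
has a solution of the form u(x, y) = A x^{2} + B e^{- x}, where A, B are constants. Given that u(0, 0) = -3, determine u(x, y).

Answer: u(x, y) = x^{2} - 3 e^{- x}

Derivation:
Substitute the ansatz u = A x^{2} + B e^{- x} into the left-hand side.
Derivatives of the ansatz:
  u_xxx = - B e^{- x}
  u_xx = 2 A + B e^{- x}
Term by term:
  -u_xxx = B e^{- x}
  3/2·u_xx = 3 A + \frac{3 B e^{- x}}{2}
So the left-hand side equals
  3 A + \frac{5 B e^{- x}}{2}
This must equal f(x, y) = 3 - \frac{15 e^{- x}}{2} identically.
Matching coefficients of the independent functions:
  [constant term]:  3 A = 3
  [e^{- x}]:  \frac{5 B}{2} = - \frac{15}{2}
Solving: A = 1, B = -3.
Check against the point condition:
  u(0, 0) = -3  ⟹  B = -3  ✓
Hence u(x, y) = x^{2} - 3 e^{- x}.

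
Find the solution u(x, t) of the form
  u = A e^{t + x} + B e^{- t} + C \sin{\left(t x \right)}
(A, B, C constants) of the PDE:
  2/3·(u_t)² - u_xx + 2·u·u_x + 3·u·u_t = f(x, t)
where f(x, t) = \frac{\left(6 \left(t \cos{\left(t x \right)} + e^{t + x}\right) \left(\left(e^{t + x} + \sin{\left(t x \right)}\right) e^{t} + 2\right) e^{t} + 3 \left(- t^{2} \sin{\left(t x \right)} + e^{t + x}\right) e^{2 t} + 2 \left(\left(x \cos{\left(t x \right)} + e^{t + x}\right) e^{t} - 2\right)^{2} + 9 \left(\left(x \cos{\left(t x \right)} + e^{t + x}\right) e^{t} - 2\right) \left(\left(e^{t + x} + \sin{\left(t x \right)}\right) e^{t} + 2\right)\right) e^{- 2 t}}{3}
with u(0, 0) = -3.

Substitute the ansatz u = A e^{t + x} + B e^{- t} + C \sin{\left(t x \right)} into the left-hand side.
Derivatives of the ansatz:
  u_t = A e^{t} e^{x} - B e^{- t} + C x \cos{\left(t x \right)}
  u_xx = A e^{t} e^{x} - C t^{2} \sin{\left(t x \right)}
  u_x = A e^{t} e^{x} + C t \cos{\left(t x \right)}
Term by term:
  2/3·(u_t)² = \frac{2 A^{2} e^{2 t} e^{2 x}}{3} - \frac{4 A B e^{x}}{3} + \frac{4 A C x e^{t} e^{x} \cos{\left(t x \right)}}{3} + \frac{2 B^{2} e^{- 2 t}}{3} - \frac{4 B C x e^{- t} \cos{\left(t x \right)}}{3} + \frac{2 C^{2} x^{2} \cos^{2}{\left(t x \right)}}{3}
  -u_xx = - A e^{t} e^{x} + C t^{2} \sin{\left(t x \right)}
  2·u·u_x = 2 A^{2} e^{2 t} e^{2 x} + 2 A B e^{x} + 2 A C t e^{t} e^{x} \cos{\left(t x \right)} + 2 A C e^{t} e^{x} \sin{\left(t x \right)} + 2 B C t e^{- t} \cos{\left(t x \right)} + 2 C^{2} t \sin{\left(t x \right)} \cos{\left(t x \right)}
  3·u·u_t = 3 A^{2} e^{2 t} e^{2 x} + 3 A C x e^{t} e^{x} \cos{\left(t x \right)} + 3 A C e^{t} e^{x} \sin{\left(t x \right)} - 3 B^{2} e^{- 2 t} + 3 B C x e^{- t} \cos{\left(t x \right)} - 3 B C e^{- t} \sin{\left(t x \right)} + 3 C^{2} x \sin{\left(t x \right)} \cos{\left(t x \right)}
So the left-hand side equals
  \frac{17 A^{2} e^{2 t} e^{2 x}}{3} + \frac{2 A B e^{x}}{3} + 2 A C t e^{t} e^{x} \cos{\left(t x \right)} + \frac{13 A C x e^{t} e^{x} \cos{\left(t x \right)}}{3} + 5 A C e^{t} e^{x} \sin{\left(t x \right)} - A e^{t} e^{x} - \frac{7 B^{2} e^{- 2 t}}{3} + 2 B C t e^{- t} \cos{\left(t x \right)} + \frac{5 B C x e^{- t} \cos{\left(t x \right)}}{3} - 3 B C e^{- t} \sin{\left(t x \right)} + 2 C^{2} t \sin{\left(t x \right)} \cos{\left(t x \right)} + \frac{2 C^{2} x^{2} \cos^{2}{\left(t x \right)}}{3} + 3 C^{2} x \sin{\left(t x \right)} \cos{\left(t x \right)} + C t^{2} \sin{\left(t x \right)}
This must equal f(x, t) identically; expanded, f = - t^{2} \sin{\left(t x \right)} + 2 t e^{t} e^{x} \cos{\left(t x \right)} + 2 t \sin{\left(t x \right)} \cos{\left(t x \right)} + 4 t e^{- t} \cos{\left(t x \right)} + \frac{2 x^{2} \cos^{2}{\left(t x \right)}}{3} + \frac{13 x e^{t} e^{x} \cos{\left(t x \right)}}{3} + 3 x \sin{\left(t x \right)} \cos{\left(t x \right)} + \frac{10 x e^{- t} \cos{\left(t x \right)}}{3} + \frac{17 e^{2 t} e^{2 x}}{3} + 5 e^{t} e^{x} \sin{\left(t x \right)} + e^{t} e^{x} + \frac{4 e^{x}}{3} - 6 e^{- t} \sin{\left(t x \right)} - \frac{28 e^{- 2 t}}{3}.
Matching coefficients of the independent functions:
  [t^{2} \sin{\left(t x \right)}]:  C = -1
  [x^{2} \cos^{2}{\left(t x \right)}]:  \frac{2 C^{2}}{3} = \frac{2}{3}
  [e^{- t} \sin{\left(t x \right)}]:  - 3 B C = -6
  [e^{t} e^{x}]:  - A = 1
  [e^{2 t} e^{2 x}]:  \frac{17 A^{2}}{3} = \frac{17}{3}
  [t e^{- t} \cos{\left(t x \right)}]:  2 B C = 4
  [t \sin{\left(t x \right)} \cos{\left(t x \right)}]:  2 C^{2} = 2
  [x e^{- t} \cos{\left(t x \right)}]:  \frac{5 B C}{3} = \frac{10}{3}
  [x \sin{\left(t x \right)} \cos{\left(t x \right)}]:  3 C^{2} = 3
  [e^{t} e^{x} \sin{\left(t x \right)}]:  5 A C = 5
  [t e^{t} e^{x} \cos{\left(t x \right)}]:  2 A C = 2
  [x e^{t} e^{x} \cos{\left(t x \right)}]:  \frac{13 A C}{3} = \frac{13}{3}
  [e^{- 2 t}]:  - \frac{7 B^{2}}{3} = - \frac{28}{3}
  [e^{x}]:  \frac{2 A B}{3} = \frac{4}{3}
Solving: A = -1, B = -2, C = -1.
Check against the point condition:
  u(0, 0) = -3  ⟹  A + B = -3  ✓
Hence u(x, t) = - e^{t + x} - \sin{\left(t x \right)} - 2 e^{- t}.

Answer: u(x, t) = - e^{t + x} - \sin{\left(t x \right)} - 2 e^{- t}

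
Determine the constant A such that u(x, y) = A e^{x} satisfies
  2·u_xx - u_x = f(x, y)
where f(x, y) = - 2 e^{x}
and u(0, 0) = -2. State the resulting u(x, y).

Substitute the ansatz u = A e^{x} into the left-hand side.
Derivatives of the ansatz:
  u_xx = A e^{x}
  u_x = A e^{x}
Term by term:
  2·u_xx = 2 A e^{x}
  -u_x = - A e^{x}
So the left-hand side equals
  A e^{x}
This must equal f(x, y) = - 2 e^{x} identically.
Matching coefficients of the independent functions:
  [e^{x}]:  A = -2
Solving: A = -2.
Check against the point condition:
  u(0, 0) = -2  ⟹  A = -2  ✓
Hence u(x, y) = - 2 e^{x}.

Answer: u(x, y) = - 2 e^{x}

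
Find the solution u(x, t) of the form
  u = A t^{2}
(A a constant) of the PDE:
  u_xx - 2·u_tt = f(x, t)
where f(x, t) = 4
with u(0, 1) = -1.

Substitute the ansatz u = A t^{2} into the left-hand side.
Derivatives of the ansatz:
  u_xx = 0
  u_tt = 2 A
Term by term:
  u_xx = 0
  -2·u_tt = - 4 A
So the left-hand side equals
  - 4 A
This must equal f(x, t) = 4 identically.
Matching coefficients of the independent functions:
  [constant term]:  - 4 A = 4
Solving: A = -1.
Check against the point condition:
  u(0, 1) = -1  ⟹  A = -1  ✓
Hence u(x, t) = - t^{2}.

Answer: u(x, t) = - t^{2}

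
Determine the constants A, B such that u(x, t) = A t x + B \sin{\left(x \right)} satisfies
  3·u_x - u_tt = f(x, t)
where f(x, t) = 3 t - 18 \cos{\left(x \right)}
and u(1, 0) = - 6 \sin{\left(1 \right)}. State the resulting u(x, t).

Substitute the ansatz u = A t x + B \sin{\left(x \right)} into the left-hand side.
Derivatives of the ansatz:
  u_x = A t + B \cos{\left(x \right)}
  u_tt = 0
Term by term:
  3·u_x = 3 A t + 3 B \cos{\left(x \right)}
  -u_tt = 0
So the left-hand side equals
  3 A t + 3 B \cos{\left(x \right)}
This must equal f(x, t) = 3 t - 18 \cos{\left(x \right)} identically.
Matching coefficients of the independent functions:
  [t]:  3 A = 3
  [\cos{\left(x \right)}]:  3 B = -18
Solving: A = 1, B = -6.
Check against the point condition:
  u(1, 0) = - 6 \sin{\left(1 \right)}  ⟹  B \sin{\left(1 \right)} = - 6 \sin{\left(1 \right)}  ✓
Hence u(x, t) = t x - 6 \sin{\left(x \right)}.

Answer: u(x, t) = t x - 6 \sin{\left(x \right)}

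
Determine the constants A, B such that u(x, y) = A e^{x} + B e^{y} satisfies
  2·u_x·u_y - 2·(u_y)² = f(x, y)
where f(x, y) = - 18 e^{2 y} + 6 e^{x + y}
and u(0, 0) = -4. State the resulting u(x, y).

Substitute the ansatz u = A e^{x} + B e^{y} into the left-hand side.
Derivatives of the ansatz:
  u_x = A e^{x}
  u_y = B e^{y}
Term by term:
  2·u_x·u_y = 2 A B e^{x} e^{y}
  -2·(u_y)² = - 2 B^{2} e^{2 y}
So the left-hand side equals
  2 A B e^{x} e^{y} - 2 B^{2} e^{2 y}
This must equal f(x, y) identically; expanded, f = 6 e^{x} e^{y} - 18 e^{2 y}.
Matching coefficients of the independent functions:
  [e^{x} e^{y}]:  2 A B = 6
  [e^{2 y}]:  - 2 B^{2} = -18
These equations allow (A, B) = (-1, -3) or (1, 3).
Impose the point condition(s):
  u(0, 0) = -4  ⟹  A + B = -4
Only A = -1, B = -3 satisfies everything.
Hence u(x, y) = - e^{x} - 3 e^{y}.

Answer: u(x, y) = - e^{x} - 3 e^{y}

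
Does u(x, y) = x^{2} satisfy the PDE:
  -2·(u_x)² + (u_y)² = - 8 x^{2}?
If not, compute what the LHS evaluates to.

Evaluate each term of the left-hand side for u = x^{2}.
Derivatives:
  u_x = 2 x
  u_y = 0
Terms:
  -2·(u_x)² = - 8 x^{2}
  (u_y)² = 0
Sum: LHS = - 8 x^{2}
This is exactly the given right-hand side, so u is a solution.

Answer: Yes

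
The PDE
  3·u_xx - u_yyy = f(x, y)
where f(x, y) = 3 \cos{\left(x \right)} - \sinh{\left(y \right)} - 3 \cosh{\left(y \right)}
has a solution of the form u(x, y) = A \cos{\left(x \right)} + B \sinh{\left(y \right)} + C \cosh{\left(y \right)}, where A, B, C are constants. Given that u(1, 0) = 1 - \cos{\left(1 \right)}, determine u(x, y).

Substitute the ansatz u = A \cos{\left(x \right)} + B \sinh{\left(y \right)} + C \cosh{\left(y \right)} into the left-hand side.
Derivatives of the ansatz:
  u_xx = - A \cos{\left(x \right)}
  u_yyy = B \cosh{\left(y \right)} + C \sinh{\left(y \right)}
Term by term:
  3·u_xx = - 3 A \cos{\left(x \right)}
  -u_yyy = - B \cosh{\left(y \right)} - C \sinh{\left(y \right)}
So the left-hand side equals
  - 3 A \cos{\left(x \right)} - B \cosh{\left(y \right)} - C \sinh{\left(y \right)}
This must equal f(x, y) = 3 \cos{\left(x \right)} - \sinh{\left(y \right)} - 3 \cosh{\left(y \right)} identically.
Matching coefficients of the independent functions:
  [\cos{\left(x \right)}]:  - 3 A = 3
  [\sinh{\left(y \right)}]:  - C = -1
  [\cosh{\left(y \right)}]:  - B = -3
Solving: A = -1, B = 3, C = 1.
Check against the point condition:
  u(1, 0) = 1 - \cos{\left(1 \right)}  ⟹  A \cos{\left(1 \right)} + C = 1 - \cos{\left(1 \right)}  ✓
Hence u(x, y) = - \cos{\left(x \right)} + 3 \sinh{\left(y \right)} + \cosh{\left(y \right)}.

Answer: u(x, y) = - \cos{\left(x \right)} + 3 \sinh{\left(y \right)} + \cosh{\left(y \right)}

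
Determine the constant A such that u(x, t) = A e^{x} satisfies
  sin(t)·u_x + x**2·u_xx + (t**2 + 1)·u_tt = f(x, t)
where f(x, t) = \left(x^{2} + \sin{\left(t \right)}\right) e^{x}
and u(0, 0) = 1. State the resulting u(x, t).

Substitute the ansatz u = A e^{x} into the left-hand side.
Derivatives of the ansatz:
  u_x = A e^{x}
  u_xx = A e^{x}
  u_tt = 0
Term by term:
  sin(t)·u_x = A e^{x} \sin{\left(t \right)}
  x**2·u_xx = A x^{2} e^{x}
  (t**2 + 1)·u_tt = 0
So the left-hand side equals
  A x^{2} e^{x} + A e^{x} \sin{\left(t \right)}
This must equal f(x, t) identically; expanded, f = x^{2} e^{x} + e^{x} \sin{\left(t \right)}.
Matching coefficients of the independent functions:
  [x^{2} e^{x}, e^{x} \sin{\left(t \right)}]:  A = 1
Solving: A = 1.
Check against the point condition:
  u(0, 0) = 1  ⟹  A = 1  ✓
Hence u(x, t) = e^{x}.

Answer: u(x, t) = e^{x}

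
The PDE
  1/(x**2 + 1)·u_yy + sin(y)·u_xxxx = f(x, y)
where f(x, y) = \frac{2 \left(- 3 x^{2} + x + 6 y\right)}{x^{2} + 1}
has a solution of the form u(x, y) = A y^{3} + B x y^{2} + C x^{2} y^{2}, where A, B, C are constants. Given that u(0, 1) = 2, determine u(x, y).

Substitute the ansatz u = A y^{3} + B x y^{2} + C x^{2} y^{2} into the left-hand side.
Derivatives of the ansatz:
  u_yy = 6 A y + 2 B x + 2 C x^{2}
  u_xxxx = 0
Term by term:
  1/(x**2 + 1)·u_yy = \frac{6 A y}{x^{2} + 1} + \frac{2 B x}{x^{2} + 1} + \frac{2 C x^{2}}{x^{2} + 1}
  sin(y)·u_xxxx = 0
So the left-hand side equals
  \frac{6 A y}{x^{2} + 1} + \frac{2 B x}{x^{2} + 1} + \frac{2 C x^{2}}{x^{2} + 1}
This must equal f(x, y) identically; expanded, f = - \frac{6 x^{2}}{x^{2} + 1} + \frac{2 x}{x^{2} + 1} + \frac{12 y}{x^{2} + 1}.
Matching coefficients of the independent functions:
  [\frac{x}{x^{2} + 1}]:  2 B = 2
  [\frac{x^{2}}{x^{2} + 1}]:  2 C = -6
  [\frac{y}{x^{2} + 1}]:  6 A = 12
Solving: A = 2, B = 1, C = -3.
Check against the point condition:
  u(0, 1) = 2  ⟹  A = 2  ✓
Hence u(x, y) = - 3 x^{2} y^{2} + x y^{2} + 2 y^{3}.

Answer: u(x, y) = - 3 x^{2} y^{2} + x y^{2} + 2 y^{3}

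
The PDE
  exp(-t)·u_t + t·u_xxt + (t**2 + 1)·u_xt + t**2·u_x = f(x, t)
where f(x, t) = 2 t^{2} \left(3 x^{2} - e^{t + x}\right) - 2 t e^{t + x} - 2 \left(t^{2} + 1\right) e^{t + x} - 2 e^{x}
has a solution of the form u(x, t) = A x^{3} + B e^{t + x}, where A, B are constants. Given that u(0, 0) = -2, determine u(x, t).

Substitute the ansatz u = A x^{3} + B e^{t + x} into the left-hand side.
Derivatives of the ansatz:
  u_t = B e^{t} e^{x}
  u_xxt = B e^{t} e^{x}
  u_xt = B e^{t} e^{x}
  u_x = 3 A x^{2} + B e^{t} e^{x}
Term by term:
  exp(-t)·u_t = B e^{x}
  t·u_xxt = B t e^{t} e^{x}
  (t**2 + 1)·u_xt = B t^{2} e^{t} e^{x} + B e^{t} e^{x}
  t**2·u_x = 3 A t^{2} x^{2} + B t^{2} e^{t} e^{x}
So the left-hand side equals
  3 A t^{2} x^{2} + 2 B t^{2} e^{t} e^{x} + B t e^{t} e^{x} + B e^{t} e^{x} + B e^{x}
This must equal f(x, t) identically; expanded, f = 6 t^{2} x^{2} - 4 t^{2} e^{t} e^{x} - 2 t e^{t} e^{x} - 2 e^{t} e^{x} - 2 e^{x}.
Matching coefficients of the independent functions:
  [t^{2} x^{2}]:  3 A = 6
  [e^{t} e^{x}, t e^{t} e^{x}, e^{x}]:  B = -2
  [t^{2} e^{t} e^{x}]:  2 B = -4
Solving: A = 2, B = -2.
Check against the point condition:
  u(0, 0) = -2  ⟹  B = -2  ✓
Hence u(x, t) = 2 x^{3} - 2 e^{t + x}.

Answer: u(x, t) = 2 x^{3} - 2 e^{t + x}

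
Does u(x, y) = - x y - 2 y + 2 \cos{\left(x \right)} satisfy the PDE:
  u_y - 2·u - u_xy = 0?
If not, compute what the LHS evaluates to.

Evaluate each term of the left-hand side for u = - x y - 2 y + 2 \cos{\left(x \right)}.
Derivatives:
  u_y = - x - 2
  u_xy = -1
Terms:
  u_y = - x - 2
  -2·u = 2 x y + 4 y - 4 \cos{\left(x \right)}
  -u_xy = 1
Sum: LHS = 2 x y - x + 4 y - 4 \cos{\left(x \right)} - 1
Given right-hand side: 0. Difference LHS − RHS = 2 x y - x + 4 y - 4 \cos{\left(x \right)} - 1 ≠ 0, so u is not a solution.

Answer: No, the LHS evaluates to 2 x y - x + 4 y - 4 \cos{\left(x \right)} - 1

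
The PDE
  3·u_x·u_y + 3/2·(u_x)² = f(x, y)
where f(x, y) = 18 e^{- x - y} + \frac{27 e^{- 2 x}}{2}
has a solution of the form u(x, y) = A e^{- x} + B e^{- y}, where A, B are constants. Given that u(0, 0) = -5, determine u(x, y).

Answer: u(x, y) = - 2 e^{- y} - 3 e^{- x}

Derivation:
Substitute the ansatz u = A e^{- x} + B e^{- y} into the left-hand side.
Derivatives of the ansatz:
  u_x = - A e^{- x}
  u_y = - B e^{- y}
Term by term:
  3·u_x·u_y = 3 A B e^{- x} e^{- y}
  3/2·(u_x)² = \frac{3 A^{2} e^{- 2 x}}{2}
So the left-hand side equals
  \frac{3 A^{2} e^{- 2 x}}{2} + 3 A B e^{- x} e^{- y}
This must equal f(x, y) identically; expanded, f = 18 e^{- x} e^{- y} + \frac{27 e^{- 2 x}}{2}.
Matching coefficients of the independent functions:
  [e^{- x} e^{- y}]:  3 A B = 18
  [e^{- 2 x}]:  \frac{3 A^{2}}{2} = \frac{27}{2}
These equations allow (A, B) = (-3, -2) or (3, 2).
Impose the point condition(s):
  u(0, 0) = -5  ⟹  A + B = -5
Only A = -3, B = -2 satisfies everything.
Hence u(x, y) = - 2 e^{- y} - 3 e^{- x}.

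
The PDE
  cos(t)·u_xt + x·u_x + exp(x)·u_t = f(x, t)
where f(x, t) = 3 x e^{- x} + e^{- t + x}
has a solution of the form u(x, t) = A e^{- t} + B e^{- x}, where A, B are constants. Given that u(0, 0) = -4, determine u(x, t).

Substitute the ansatz u = A e^{- t} + B e^{- x} into the left-hand side.
Derivatives of the ansatz:
  u_xt = 0
  u_x = - B e^{- x}
  u_t = - A e^{- t}
Term by term:
  cos(t)·u_xt = 0
  x·u_x = - B x e^{- x}
  exp(x)·u_t = - A e^{- t} e^{x}
So the left-hand side equals
  - A e^{- t} e^{x} - B x e^{- x}
This must equal f(x, t) identically; expanded, f = 3 x e^{- x} + e^{- t} e^{x}.
Matching coefficients of the independent functions:
  [x e^{- x}]:  - B = 3
  [e^{- t} e^{x}]:  - A = 1
Solving: A = -1, B = -3.
Check against the point condition:
  u(0, 0) = -4  ⟹  A + B = -4  ✓
Hence u(x, t) = - 3 e^{- x} - e^{- t}.

Answer: u(x, t) = - 3 e^{- x} - e^{- t}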